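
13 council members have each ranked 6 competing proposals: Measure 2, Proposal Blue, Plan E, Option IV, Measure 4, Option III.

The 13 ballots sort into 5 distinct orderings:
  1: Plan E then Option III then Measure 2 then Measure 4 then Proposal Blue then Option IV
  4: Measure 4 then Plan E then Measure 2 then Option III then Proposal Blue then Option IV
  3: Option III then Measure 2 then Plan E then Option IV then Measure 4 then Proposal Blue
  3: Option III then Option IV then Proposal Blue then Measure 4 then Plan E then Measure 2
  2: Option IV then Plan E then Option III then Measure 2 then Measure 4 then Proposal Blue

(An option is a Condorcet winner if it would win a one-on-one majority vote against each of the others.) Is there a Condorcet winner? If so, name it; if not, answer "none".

Check each pair by majority over 13 ballots:
Measure 2 vs Proposal Blue: Measure 2 is ranked higher on 1+4+3+2 = 10 ballots, Proposal Blue on 3. Measure 2 wins 10–3.
Measure 2 vs Plan E: Measure 2 is ranked higher on 3 ballots, Plan E on 10. Plan E wins 10–3.
Measure 2 vs Option IV: 1+4+3 = 8 for Measure 2, 5 for Option IV — Measure 2 by 8–5.
Measure 2 vs Measure 4: 1+3+2 = 6 for Measure 2, 7 for Measure 4 — Measure 4 by 7–6.
Measure 2 vs Option III: Measure 2 preferred on 4 ballots; Option III wins 9–4.
Proposal Blue vs Plan E: 3 to 10, Plan E.
Proposal Blue vs Option IV: Proposal Blue is ranked higher on 1+4 = 5 ballots, Option IV on 8. Option IV wins 8–5.
Proposal Blue vs Measure 4: Proposal Blue is ranked higher on 3 ballots, Measure 4 on 10. Measure 4 wins 10–3.
Proposal Blue vs Option III: 0 for Proposal Blue, 13 for Option III — Option III by 13–0.
Plan E vs Option IV: Plan E is ranked higher on 1+4+3 = 8 ballots, Option IV on 5. Plan E wins 8–5.
Plan E vs Measure 4: 1+3+2 = 6 for Plan E, 7 for Measure 4 — Measure 4 by 7–6.
Plan E vs Option III: Plan E is ranked higher on 1+4+2 = 7 ballots, Option III on 6. Plan E wins 7–6.
Option IV vs Measure 4: Option IV preferred on 3+3+2 = 8 ballots; Option IV wins 8–5.
Option IV vs Option III: 2 for Option IV, 11 for Option III — Option III by 11–2.
Measure 4 vs Option III: Measure 4 preferred on 4 ballots; Option III wins 9–4.
Every option loses at least once (Measure 2 loses to Plan E; Proposal Blue loses to Measure 2; Plan E loses to Measure 4; Option IV loses to Measure 2; Measure 4 loses to Option IV; Option III loses to Plan E). The majority relation contains the cycle Measure 2 > Option IV > Measure 4 > Measure 2, so there is no Condorcet winner.

none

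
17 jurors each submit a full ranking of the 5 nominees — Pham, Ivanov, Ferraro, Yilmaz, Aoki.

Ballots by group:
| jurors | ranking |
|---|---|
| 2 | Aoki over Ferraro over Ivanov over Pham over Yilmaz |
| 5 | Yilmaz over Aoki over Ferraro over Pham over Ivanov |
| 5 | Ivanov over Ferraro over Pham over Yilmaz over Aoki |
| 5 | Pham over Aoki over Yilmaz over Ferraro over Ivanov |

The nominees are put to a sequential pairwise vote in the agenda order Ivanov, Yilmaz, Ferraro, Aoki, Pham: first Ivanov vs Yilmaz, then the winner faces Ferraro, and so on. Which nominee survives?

Round 1: Ivanov vs Yilmaz — 7–10, Yilmaz advances.
Round 2: Yilmaz vs Ferraro — 10–7, Yilmaz advances.
Round 3: Yilmaz vs Aoki — 10–7, Yilmaz advances.
Round 4: Yilmaz vs Pham — 5–12, Pham advances.
Pham survives the agenda.

Pham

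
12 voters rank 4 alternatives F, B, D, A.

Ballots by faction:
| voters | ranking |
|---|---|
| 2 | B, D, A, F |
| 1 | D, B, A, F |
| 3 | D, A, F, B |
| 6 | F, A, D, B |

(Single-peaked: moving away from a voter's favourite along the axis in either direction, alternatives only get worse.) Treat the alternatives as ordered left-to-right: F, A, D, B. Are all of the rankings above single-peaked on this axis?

yes

Axis positions: F=1, A=2, D=3, B=4.
Faction 1 (peak B at position 4): ranking walks positions 4-3-2-1, expanding outward from the peak — single-peaked.
Faction 2 (peak D at position 3): ranking walks positions 3-4-2-1, expanding outward from the peak — single-peaked.
Faction 3 (peak D at position 3): ranking walks positions 3-2-1-4, expanding outward from the peak — single-peaked.
Faction 4 (peak F at position 1): ranking walks positions 1-2-3-4, expanding outward from the peak — single-peaked.
Every ranking is single-peaked on this axis.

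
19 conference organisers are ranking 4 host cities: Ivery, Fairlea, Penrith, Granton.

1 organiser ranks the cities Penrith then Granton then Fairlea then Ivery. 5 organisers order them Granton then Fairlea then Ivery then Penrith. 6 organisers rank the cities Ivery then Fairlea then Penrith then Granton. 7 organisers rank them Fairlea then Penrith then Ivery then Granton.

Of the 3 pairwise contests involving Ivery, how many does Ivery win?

2

Ivery against each rival (19 organisers):
Ivery vs Fairlea: Ivery is ranked higher on 6 ballots, Fairlea on 13. Fairlea wins 13–6.
Ivery vs Penrith: 5+6 = 11 for Ivery, 8 for Penrith — Ivery by 11–8.
Ivery vs Granton: Ivery, 13–6.
Ivery beats Penrith, Granton; loses to Fairlea — 2 pairwise wins.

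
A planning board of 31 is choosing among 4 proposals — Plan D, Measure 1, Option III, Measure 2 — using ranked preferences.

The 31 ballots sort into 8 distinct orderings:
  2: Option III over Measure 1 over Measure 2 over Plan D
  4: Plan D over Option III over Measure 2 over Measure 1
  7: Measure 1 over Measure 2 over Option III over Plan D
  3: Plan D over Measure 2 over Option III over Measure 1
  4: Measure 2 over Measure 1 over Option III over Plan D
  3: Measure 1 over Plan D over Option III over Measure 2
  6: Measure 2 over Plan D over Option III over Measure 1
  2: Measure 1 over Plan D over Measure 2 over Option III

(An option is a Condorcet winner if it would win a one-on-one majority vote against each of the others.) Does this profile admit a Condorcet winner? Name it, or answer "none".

Head-to-head results (31 council members):
Plan D vs Measure 1: Measure 1, 18–13.
Plan D vs Option III: Plan D, 18–13.
Plan D vs Measure 2: Measure 2 wins 19–12.
Measure 1–Option III: Measure 1 16–15.
Measure 1–Measure 2: Measure 2 17–14.
Option III–Measure 2: Measure 2 22–9.
Measure 2 wins every pairwise contest, so Measure 2 is the Condorcet winner.

Measure 2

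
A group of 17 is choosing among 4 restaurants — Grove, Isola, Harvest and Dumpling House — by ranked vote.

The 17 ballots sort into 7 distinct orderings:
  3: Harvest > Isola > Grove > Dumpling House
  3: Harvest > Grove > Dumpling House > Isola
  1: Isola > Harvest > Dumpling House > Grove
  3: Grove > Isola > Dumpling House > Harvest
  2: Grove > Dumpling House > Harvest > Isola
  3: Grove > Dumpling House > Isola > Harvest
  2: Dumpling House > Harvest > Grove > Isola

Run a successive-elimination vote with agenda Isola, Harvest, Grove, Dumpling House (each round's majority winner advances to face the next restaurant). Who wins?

Dumpling House

Round 1: Isola vs Harvest — 7–10, Harvest advances.
Round 2: Harvest vs Grove — 9–8, Harvest advances.
Round 3: Harvest vs Dumpling House — 7–10, Dumpling House advances.
The agenda winner is Dumpling House.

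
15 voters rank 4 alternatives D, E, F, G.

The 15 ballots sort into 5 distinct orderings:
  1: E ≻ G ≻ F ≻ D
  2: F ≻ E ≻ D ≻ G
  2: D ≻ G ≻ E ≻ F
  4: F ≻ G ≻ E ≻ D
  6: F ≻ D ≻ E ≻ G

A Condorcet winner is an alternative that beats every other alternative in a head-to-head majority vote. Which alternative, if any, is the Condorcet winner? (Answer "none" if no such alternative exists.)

F

Head-to-head results (15 voters):
D vs E: D, 8–7.
D vs F: F, 13–2.
D–G: D 10–5.
E–F: F 12–3.
E vs G: E, 9–6.
F vs G: F, 12–3.
F beats each of D, E, G — F is the Condorcet winner.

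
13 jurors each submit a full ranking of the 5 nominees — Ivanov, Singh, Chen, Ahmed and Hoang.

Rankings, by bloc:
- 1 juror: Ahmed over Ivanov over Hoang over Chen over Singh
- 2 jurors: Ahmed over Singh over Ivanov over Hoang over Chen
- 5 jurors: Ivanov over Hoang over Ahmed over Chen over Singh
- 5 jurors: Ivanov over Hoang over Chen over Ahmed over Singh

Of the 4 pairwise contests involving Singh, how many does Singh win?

Singh against each rival (13 jurors):
Singh vs Ivanov: 2 for Singh, 11 for Ivanov — Ivanov by 11–2.
Singh vs Chen: 2 for Singh, 11 for Chen — Chen by 11–2.
Singh–Ahmed: Ahmed 13–0.
Singh vs Hoang: 2 to 11, Hoang.
Singh beats no one; loses to Ivanov, Chen, Ahmed, Hoang — 0 pairwise wins.

0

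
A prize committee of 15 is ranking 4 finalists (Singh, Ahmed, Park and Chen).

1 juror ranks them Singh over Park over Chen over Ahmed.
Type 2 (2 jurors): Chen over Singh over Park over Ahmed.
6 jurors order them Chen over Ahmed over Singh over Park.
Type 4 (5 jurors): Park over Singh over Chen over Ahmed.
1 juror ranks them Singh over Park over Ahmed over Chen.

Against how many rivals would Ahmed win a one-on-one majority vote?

Ahmed against each rival (15 jurors):
Ahmed vs Singh: Ahmed is ranked higher on 6 ballots, Singh on 9. Singh wins 9–6.
Ahmed vs Park: 6 for Ahmed, 9 for Park — Park by 9–6.
Ahmed vs Chen: 1 to 14, Chen.
Ahmed beats no one; loses to Singh, Park, Chen — 0 pairwise wins.

0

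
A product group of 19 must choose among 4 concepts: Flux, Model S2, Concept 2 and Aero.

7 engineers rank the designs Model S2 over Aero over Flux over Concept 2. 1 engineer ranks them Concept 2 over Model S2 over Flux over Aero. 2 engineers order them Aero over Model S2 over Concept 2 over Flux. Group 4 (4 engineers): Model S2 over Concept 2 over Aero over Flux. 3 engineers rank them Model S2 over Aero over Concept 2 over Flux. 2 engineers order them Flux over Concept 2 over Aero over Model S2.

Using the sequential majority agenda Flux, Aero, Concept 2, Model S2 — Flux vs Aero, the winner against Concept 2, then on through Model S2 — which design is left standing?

Model S2

Round 1: Flux vs Aero — 3–16, Aero advances.
Round 2: Aero vs Concept 2 — 12–7, Aero advances.
Round 3: Aero vs Model S2 — 4–15, Model S2 advances.
The agenda winner is Model S2.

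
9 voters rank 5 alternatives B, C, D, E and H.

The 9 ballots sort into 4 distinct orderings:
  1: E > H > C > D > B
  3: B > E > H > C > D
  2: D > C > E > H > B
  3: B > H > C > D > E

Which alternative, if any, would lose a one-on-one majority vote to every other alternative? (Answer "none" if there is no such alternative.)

Head-to-head results (9 voters):
B vs C: B, 6–3.
B vs D: B wins 6–3.
B vs E: 6 to 3, B.
B vs H: B wins 6–3.
C vs D: C is ranked higher on 1+3+3 = 7 ballots, D on 2. C wins 7–2.
C vs E: C wins 5–4.
C vs H: H wins 7–2.
D vs E: 2+3 = 5 for D, 4 for E — D by 5–4.
D vs H: D is ranked higher on 2 ballots, H on 7. H wins 7–2.
E vs H: 1+3+2 = 6 for E, 3 for H — E by 6–3.
Each alternative has at least one pairwise win (B beats C; C beats D; D beats E; E beats H; H beats C) — no Condorcet loser.

none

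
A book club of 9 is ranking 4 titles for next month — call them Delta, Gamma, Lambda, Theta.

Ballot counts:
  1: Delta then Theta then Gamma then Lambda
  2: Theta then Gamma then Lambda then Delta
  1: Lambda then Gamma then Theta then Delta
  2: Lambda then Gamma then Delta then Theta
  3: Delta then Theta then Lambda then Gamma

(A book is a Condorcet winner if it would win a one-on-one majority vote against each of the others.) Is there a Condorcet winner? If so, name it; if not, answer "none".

Head-to-head results (9 members):
Delta–Gamma: Gamma 5–4.
Delta–Lambda: Lambda 5–4.
Delta vs Theta: Delta, 6–3.
Gamma vs Lambda: Lambda, 6–3.
Gamma vs Theta: Theta, 6–3.
Lambda vs Theta: Theta, 6–3.
Each book drops at least one matchup (Delta loses to Gamma; Gamma loses to Lambda; Lambda loses to Theta; Theta loses to Delta); the cycle Delta → Theta → Gamma → Delta rules out a Condorcet winner.

none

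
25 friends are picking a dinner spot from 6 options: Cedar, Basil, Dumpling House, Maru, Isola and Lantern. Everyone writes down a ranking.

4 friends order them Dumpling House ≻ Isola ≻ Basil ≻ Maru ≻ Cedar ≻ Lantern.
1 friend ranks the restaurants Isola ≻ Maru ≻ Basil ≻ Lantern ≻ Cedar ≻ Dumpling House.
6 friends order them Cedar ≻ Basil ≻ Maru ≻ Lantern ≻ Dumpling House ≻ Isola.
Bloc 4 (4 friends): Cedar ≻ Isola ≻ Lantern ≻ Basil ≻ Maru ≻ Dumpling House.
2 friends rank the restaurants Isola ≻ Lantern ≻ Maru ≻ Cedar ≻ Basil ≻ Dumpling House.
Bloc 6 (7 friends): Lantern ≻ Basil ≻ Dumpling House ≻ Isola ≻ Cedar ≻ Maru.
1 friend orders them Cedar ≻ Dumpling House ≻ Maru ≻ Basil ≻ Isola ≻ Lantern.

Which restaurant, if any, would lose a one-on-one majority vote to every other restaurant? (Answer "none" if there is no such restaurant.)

none

Pairwise majorities:
Cedar–Basil: Cedar 13–12.
Cedar vs Dumpling House: 1+6+4+2+1 = 14 for Cedar, 11 for Dumpling House — Cedar by 14–11.
Cedar vs Maru: 18 to 7, Cedar.
Cedar vs Isola: Isola, 14–11.
Cedar vs Lantern: Cedar preferred on 4+6+4+1 = 15 ballots; Cedar wins 15–10.
Basil vs Dumpling House: Basil preferred on 1+6+4+2+7 = 20 ballots; Basil wins 20–5.
Basil vs Maru: Basil wins 21–4.
Basil–Isola: Basil 14–11.
Basil vs Lantern: 4+1+6+1 = 12 for Basil, 13 for Lantern — Lantern by 13–12.
Dumpling House vs Maru: Maru, 13–12.
Dumpling House–Isola: Dumpling House 18–7.
Dumpling House–Lantern: Lantern 20–5.
Maru–Isola: Isola 18–7.
Maru vs Lantern: 12 to 13, Lantern.
Isola vs Lantern: Isola is ranked higher on 4+1+4+2+1 = 12 ballots, Lantern on 13. Lantern wins 13–12.
No restaurant is winless: Cedar beats Basil; Basil beats Dumpling House; Dumpling House beats Isola; Maru beats Dumpling House; Isola beats Cedar; Lantern beats Basil. There is no Condorcet loser.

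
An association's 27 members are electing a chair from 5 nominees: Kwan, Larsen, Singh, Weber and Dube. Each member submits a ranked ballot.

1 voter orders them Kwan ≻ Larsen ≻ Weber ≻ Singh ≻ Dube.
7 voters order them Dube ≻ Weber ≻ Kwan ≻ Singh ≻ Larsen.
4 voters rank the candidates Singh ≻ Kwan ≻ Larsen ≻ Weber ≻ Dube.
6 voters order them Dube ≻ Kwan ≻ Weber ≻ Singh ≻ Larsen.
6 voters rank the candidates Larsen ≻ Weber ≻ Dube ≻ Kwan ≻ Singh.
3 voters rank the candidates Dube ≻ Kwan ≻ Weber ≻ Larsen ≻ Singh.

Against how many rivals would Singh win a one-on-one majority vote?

Singh against each rival (27 voters):
Singh vs Kwan: Kwan, 23–4.
Singh–Larsen: Singh 17–10.
Singh vs Weber: Singh is ranked higher on 4 ballots, Weber on 23. Weber wins 23–4.
Singh vs Dube: Singh preferred on 1+4 = 5 ballots; Dube wins 22–5.
Singh beats Larsen; loses to Kwan, Weber, Dube — 1 pairwise win.

1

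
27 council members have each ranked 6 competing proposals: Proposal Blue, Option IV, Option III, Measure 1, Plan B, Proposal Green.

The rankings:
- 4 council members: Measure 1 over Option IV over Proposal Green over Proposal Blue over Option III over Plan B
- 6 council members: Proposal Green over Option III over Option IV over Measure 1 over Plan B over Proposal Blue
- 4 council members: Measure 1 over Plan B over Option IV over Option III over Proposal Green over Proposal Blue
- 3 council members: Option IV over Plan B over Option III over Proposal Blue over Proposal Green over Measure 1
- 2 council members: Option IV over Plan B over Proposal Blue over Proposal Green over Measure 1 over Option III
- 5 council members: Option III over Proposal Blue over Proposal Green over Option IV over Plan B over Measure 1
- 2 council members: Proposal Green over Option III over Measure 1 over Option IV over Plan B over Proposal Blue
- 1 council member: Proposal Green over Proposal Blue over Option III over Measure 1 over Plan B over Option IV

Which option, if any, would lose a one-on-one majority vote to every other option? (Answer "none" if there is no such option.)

Proposal Blue

Head-to-head results (27 council members):
Proposal Blue vs Option IV: Option IV wins 21–6.
Proposal Blue vs Option III: Option III wins 20–7.
Proposal Blue vs Measure 1: Proposal Blue is ranked higher on 3+2+5+1 = 11 ballots, Measure 1 on 16. Measure 1 wins 16–11.
Proposal Blue vs Plan B: Plan B, 17–10.
Proposal Blue–Proposal Green: Proposal Green 17–10.
Option IV–Option III: Option III 14–13.
Option IV vs Measure 1: 16 to 11, Option IV.
Option IV–Plan B: Option IV 22–5.
Option IV vs Proposal Green: 4+4+3+2 = 13 for Option IV, 14 for Proposal Green — Proposal Green by 14–13.
Option III vs Measure 1: Option III is ranked higher on 6+3+5+2+1 = 17 ballots, Measure 1 on 10. Option III wins 17–10.
Option III vs Plan B: Option III wins 18–9.
Option III vs Proposal Green: Option III preferred on 4+3+5 = 12 ballots; Proposal Green wins 15–12.
Measure 1 vs Plan B: 4+6+4+2+1 = 17 for Measure 1, 10 for Plan B — Measure 1 by 17–10.
Measure 1 vs Proposal Green: 8 to 19, Proposal Green.
Plan B vs Proposal Green: Proposal Green, 18–9.
Only Proposal Blue has no wins; Proposal Blue is the Condorcet loser.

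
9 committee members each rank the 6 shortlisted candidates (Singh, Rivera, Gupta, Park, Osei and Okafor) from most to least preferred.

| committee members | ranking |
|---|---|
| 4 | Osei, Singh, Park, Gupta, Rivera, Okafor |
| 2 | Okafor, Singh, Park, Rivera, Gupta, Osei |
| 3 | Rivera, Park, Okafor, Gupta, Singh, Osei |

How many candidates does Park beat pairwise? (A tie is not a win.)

Park against each rival (9 committee members):
Park vs Singh: Park is ranked higher on 3 ballots, Singh on 6. Singh wins 6–3.
Park vs Rivera: Park wins 6–3.
Park vs Gupta: Park is ranked higher on 4+2+3 = 9 ballots, Gupta on 0. Park wins 9–0.
Park vs Osei: Park wins 5–4.
Park–Okafor: Park 7–2.
Park beats Rivera, Gupta, Osei, Okafor; loses to Singh — 4 pairwise wins.

4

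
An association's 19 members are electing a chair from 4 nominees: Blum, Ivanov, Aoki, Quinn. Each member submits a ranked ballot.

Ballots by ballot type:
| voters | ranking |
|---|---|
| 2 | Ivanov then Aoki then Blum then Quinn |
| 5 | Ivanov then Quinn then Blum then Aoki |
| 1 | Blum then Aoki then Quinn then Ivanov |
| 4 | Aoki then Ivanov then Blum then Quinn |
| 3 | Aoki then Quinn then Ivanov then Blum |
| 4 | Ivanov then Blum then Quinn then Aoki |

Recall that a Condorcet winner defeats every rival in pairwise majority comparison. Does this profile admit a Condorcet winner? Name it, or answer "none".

Ivanov

Head-to-head results (19 voters):
Blum vs Ivanov: Blum preferred on 1 ballot; Ivanov wins 18–1.
Blum vs Aoki: 10 to 9, Blum.
Blum vs Quinn: 2+1+4+4 = 11 for Blum, 8 for Quinn — Blum by 11–8.
Ivanov vs Aoki: 2+5+4 = 11 for Ivanov, 8 for Aoki — Ivanov by 11–8.
Ivanov vs Quinn: 15 to 4, Ivanov.
Aoki vs Quinn: 2+1+4+3 = 10 for Aoki, 9 for Quinn — Aoki by 10–9.
Only Ivanov has no losses; Ivanov is the Condorcet winner.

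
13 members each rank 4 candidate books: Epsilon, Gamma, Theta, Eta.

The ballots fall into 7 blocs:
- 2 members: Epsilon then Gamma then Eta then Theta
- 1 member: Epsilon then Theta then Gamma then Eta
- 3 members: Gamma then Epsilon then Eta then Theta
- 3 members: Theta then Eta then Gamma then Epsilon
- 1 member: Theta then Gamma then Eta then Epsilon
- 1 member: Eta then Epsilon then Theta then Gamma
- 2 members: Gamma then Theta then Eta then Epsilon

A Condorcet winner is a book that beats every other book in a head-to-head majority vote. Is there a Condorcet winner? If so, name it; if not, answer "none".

Gamma

Head-to-head results (13 members):
Epsilon vs Gamma: Epsilon is ranked higher on 2+1+1 = 4 ballots, Gamma on 9. Gamma wins 9–4.
Epsilon vs Theta: Epsilon is ranked higher on 2+1+3+1 = 7 ballots, Theta on 6. Epsilon wins 7–6.
Epsilon vs Eta: 6 to 7, Eta.
Gamma vs Theta: 2+3+2 = 7 for Gamma, 6 for Theta — Gamma by 7–6.
Gamma vs Eta: Gamma is ranked higher on 2+1+3+1+2 = 9 ballots, Eta on 4. Gamma wins 9–4.
Theta vs Eta: Theta preferred on 1+3+1+2 = 7 ballots; Theta wins 7–6.
Only Gamma has no losses; Gamma is the Condorcet winner.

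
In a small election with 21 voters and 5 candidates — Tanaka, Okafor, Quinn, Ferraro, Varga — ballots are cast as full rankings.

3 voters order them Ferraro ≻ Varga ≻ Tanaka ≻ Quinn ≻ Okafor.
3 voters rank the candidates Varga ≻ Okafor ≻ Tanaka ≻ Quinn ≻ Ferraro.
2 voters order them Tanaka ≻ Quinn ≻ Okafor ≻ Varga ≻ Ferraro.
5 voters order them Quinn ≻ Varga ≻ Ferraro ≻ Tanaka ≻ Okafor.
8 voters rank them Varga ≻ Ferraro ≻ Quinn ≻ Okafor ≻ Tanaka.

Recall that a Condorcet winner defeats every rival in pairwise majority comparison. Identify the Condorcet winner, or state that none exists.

Check each pair by majority over 21 ballots:
Tanaka–Okafor: Okafor 11–10.
Tanaka vs Quinn: Quinn wins 13–8.
Tanaka–Ferraro: Ferraro 16–5.
Tanaka–Varga: Varga 19–2.
Okafor vs Quinn: Quinn, 18–3.
Okafor vs Ferraro: Ferraro, 16–5.
Okafor vs Varga: Varga, 19–2.
Quinn vs Ferraro: Ferraro wins 11–10.
Quinn vs Varga: Varga, 14–7.
Ferraro–Varga: Varga 18–3.
Varga beats each of Tanaka, Okafor, Quinn, Ferraro — Varga is the Condorcet winner.

Varga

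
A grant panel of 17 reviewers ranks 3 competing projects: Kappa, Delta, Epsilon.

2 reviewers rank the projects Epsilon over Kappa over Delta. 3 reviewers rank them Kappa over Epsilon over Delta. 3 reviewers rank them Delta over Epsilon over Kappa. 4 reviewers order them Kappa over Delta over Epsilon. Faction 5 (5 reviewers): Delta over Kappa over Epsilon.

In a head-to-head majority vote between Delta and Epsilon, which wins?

Ballots ranking Delta above Epsilon: 3 + 4 + 5 = 12.
Ballots ranking Epsilon above Delta: 17 − 12 = 5.
Delta wins the head-to-head 12–5.

Delta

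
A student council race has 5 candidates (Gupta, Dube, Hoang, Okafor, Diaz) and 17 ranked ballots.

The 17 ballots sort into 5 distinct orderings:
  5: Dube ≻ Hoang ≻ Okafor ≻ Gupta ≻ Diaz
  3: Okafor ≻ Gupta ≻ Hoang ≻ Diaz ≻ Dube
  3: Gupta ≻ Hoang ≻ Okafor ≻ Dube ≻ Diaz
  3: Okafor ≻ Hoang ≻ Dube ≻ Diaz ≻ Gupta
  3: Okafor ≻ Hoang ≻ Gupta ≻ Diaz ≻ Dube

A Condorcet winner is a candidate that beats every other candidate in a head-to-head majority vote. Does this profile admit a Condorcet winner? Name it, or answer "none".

Okafor

Pairwise majorities:
Gupta–Dube: Gupta 9–8.
Gupta vs Hoang: Hoang wins 11–6.
Gupta vs Okafor: Okafor wins 14–3.
Gupta vs Diaz: Gupta, 14–3.
Dube vs Hoang: Hoang, 12–5.
Dube–Okafor: Okafor 12–5.
Dube vs Diaz: Dube, 11–6.
Hoang vs Okafor: Okafor, 9–8.
Hoang vs Diaz: Hoang, 17–0.
Okafor vs Diaz: Okafor, 17–0.
Okafor beats each of Gupta, Dube, Hoang, Diaz — Okafor is the Condorcet winner.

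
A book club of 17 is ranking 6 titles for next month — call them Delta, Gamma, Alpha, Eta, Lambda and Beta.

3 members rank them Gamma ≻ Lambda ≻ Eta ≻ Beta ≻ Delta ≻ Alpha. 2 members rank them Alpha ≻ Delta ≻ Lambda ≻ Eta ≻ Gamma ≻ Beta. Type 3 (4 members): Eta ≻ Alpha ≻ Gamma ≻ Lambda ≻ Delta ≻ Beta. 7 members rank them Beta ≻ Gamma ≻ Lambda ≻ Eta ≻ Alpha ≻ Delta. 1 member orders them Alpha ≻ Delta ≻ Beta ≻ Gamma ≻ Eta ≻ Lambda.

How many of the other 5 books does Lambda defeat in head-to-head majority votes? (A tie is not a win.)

Lambda against each rival (17 members):
Lambda–Delta: Lambda 14–3.
Lambda–Gamma: Gamma 15–2.
Lambda vs Alpha: 3+7 = 10 for Lambda, 7 for Alpha — Lambda by 10–7.
Lambda vs Eta: Lambda preferred on 3+2+7 = 12 ballots; Lambda wins 12–5.
Lambda vs Beta: 3+2+4 = 9 for Lambda, 8 for Beta — Lambda by 9–8.
Lambda beats Delta, Alpha, Eta, Beta; loses to Gamma — 4 pairwise wins.

4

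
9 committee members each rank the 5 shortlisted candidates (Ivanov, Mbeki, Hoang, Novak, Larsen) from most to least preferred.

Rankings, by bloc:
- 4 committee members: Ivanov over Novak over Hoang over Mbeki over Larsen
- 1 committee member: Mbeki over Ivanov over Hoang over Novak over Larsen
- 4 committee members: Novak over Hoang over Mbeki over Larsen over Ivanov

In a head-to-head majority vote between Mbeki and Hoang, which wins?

Hoang

Ballots ranking Mbeki above Hoang: 1.
Ballots ranking Hoang above Mbeki: 9 − 1 = 8.
Hoang wins the head-to-head 8–1.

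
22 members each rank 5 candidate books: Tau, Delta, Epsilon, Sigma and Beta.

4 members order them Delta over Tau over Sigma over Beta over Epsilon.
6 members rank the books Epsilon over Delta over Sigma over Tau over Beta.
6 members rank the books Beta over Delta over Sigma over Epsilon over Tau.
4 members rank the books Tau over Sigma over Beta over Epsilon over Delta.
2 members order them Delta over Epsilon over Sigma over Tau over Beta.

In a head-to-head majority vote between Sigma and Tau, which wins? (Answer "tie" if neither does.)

Sigma

Ballots ranking Sigma above Tau: 6 + 6 + 2 = 14.
Ballots ranking Tau above Sigma: 22 − 14 = 8.
Sigma wins the head-to-head 14–8.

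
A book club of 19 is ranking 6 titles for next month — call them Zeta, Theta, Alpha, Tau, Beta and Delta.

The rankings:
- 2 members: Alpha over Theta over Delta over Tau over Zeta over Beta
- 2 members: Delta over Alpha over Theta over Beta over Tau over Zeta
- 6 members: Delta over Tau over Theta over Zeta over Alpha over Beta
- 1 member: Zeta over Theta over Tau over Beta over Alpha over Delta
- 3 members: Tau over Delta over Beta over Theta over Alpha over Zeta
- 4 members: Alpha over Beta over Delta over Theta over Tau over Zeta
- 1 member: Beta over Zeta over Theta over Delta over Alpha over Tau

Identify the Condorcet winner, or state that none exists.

Delta

Pairwise majorities:
Zeta vs Theta: 1+1 = 2 for Zeta, 17 for Theta — Theta by 17–2.
Zeta vs Alpha: 6+1+1 = 8 for Zeta, 11 for Alpha — Alpha by 11–8.
Zeta vs Tau: 2 to 17, Tau.
Zeta vs Beta: Zeta preferred on 2+6+1 = 9 ballots; Beta wins 10–9.
Zeta vs Delta: 2 to 17, Delta.
Theta vs Alpha: 6+1+3+1 = 11 for Theta, 8 for Alpha — Theta by 11–8.
Theta vs Tau: 10 to 9, Theta.
Theta vs Beta: Theta is ranked higher on 2+2+6+1 = 11 ballots, Beta on 8. Theta wins 11–8.
Theta vs Delta: 2+1+1 = 4 for Theta, 15 for Delta — Delta by 15–4.
Alpha vs Tau: 9 to 10, Tau.
Alpha vs Beta: Alpha preferred on 2+2+6+4 = 14 ballots; Alpha wins 14–5.
Alpha vs Delta: 2+1+4 = 7 for Alpha, 12 for Delta — Delta by 12–7.
Tau vs Beta: 12 to 7, Tau.
Tau vs Delta: Tau preferred on 1+3 = 4 ballots; Delta wins 15–4.
Beta vs Delta: Beta preferred on 1+4+1 = 6 ballots; Delta wins 13–6.
Only Delta has no losses; Delta is the Condorcet winner.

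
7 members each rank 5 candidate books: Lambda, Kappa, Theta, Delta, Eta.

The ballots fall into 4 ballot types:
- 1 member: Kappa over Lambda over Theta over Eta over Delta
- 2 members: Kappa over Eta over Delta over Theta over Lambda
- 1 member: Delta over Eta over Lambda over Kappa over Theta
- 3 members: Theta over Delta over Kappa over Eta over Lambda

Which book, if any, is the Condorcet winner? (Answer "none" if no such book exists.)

Pairwise majorities:
Lambda vs Kappa: 1 for Lambda, 6 for Kappa — Kappa by 6–1.
Lambda–Theta: Theta 5–2.
Lambda–Delta: Delta 6–1.
Lambda vs Eta: 1 for Lambda, 6 for Eta — Eta by 6–1.
Kappa vs Theta: Kappa wins 4–3.
Kappa vs Delta: Delta, 4–3.
Kappa vs Eta: Kappa, 6–1.
Theta vs Delta: Theta wins 4–3.
Theta vs Eta: Theta wins 4–3.
Delta vs Eta: Delta is ranked higher on 1+3 = 4 ballots, Eta on 3. Delta wins 4–3.
No book is unbeaten: Lambda loses to Kappa; Kappa loses to Delta; Theta loses to Kappa; Delta loses to Theta; Eta loses to Kappa. In particular Kappa beats Theta beats Delta beats Kappa is a majority cycle — no Condorcet winner exists.

none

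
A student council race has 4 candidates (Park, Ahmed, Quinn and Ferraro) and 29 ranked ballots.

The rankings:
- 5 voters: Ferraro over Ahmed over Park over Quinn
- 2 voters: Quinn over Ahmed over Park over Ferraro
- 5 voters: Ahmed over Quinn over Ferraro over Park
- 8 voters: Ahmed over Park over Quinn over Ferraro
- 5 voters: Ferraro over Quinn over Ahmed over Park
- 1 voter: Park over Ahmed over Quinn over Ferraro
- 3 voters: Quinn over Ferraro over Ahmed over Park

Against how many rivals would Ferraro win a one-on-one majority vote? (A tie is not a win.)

Ferraro against each rival (29 voters):
Ferraro vs Park: 18 to 11, Ferraro.
Ferraro vs Ahmed: Ferraro preferred on 5+5+3 = 13 ballots; Ahmed wins 16–13.
Ferraro vs Quinn: Ferraro is ranked higher on 5+5 = 10 ballots, Quinn on 19. Quinn wins 19–10.
Ferraro beats Park; loses to Ahmed, Quinn — 1 pairwise win.

1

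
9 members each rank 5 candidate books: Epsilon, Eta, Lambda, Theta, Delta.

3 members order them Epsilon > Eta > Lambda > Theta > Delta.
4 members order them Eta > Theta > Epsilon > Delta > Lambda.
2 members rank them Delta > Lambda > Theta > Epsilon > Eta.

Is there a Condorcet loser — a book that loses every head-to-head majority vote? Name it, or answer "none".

none

Pairwise majorities:
Epsilon vs Eta: 5 to 4, Epsilon.
Epsilon–Lambda: Epsilon 7–2.
Epsilon vs Theta: Epsilon preferred on 3 ballots; Theta wins 6–3.
Epsilon vs Delta: 3+4 = 7 for Epsilon, 2 for Delta — Epsilon by 7–2.
Eta vs Lambda: 3+4 = 7 for Eta, 2 for Lambda — Eta by 7–2.
Eta vs Theta: Eta wins 7–2.
Eta–Delta: Eta 7–2.
Lambda–Theta: Lambda 5–4.
Lambda vs Delta: Lambda preferred on 3 ballots; Delta wins 6–3.
Theta vs Delta: Theta preferred on 3+4 = 7 ballots; Theta wins 7–2.
Every book wins at least one matchup (Epsilon beats Eta; Eta beats Lambda; Lambda beats Theta; Theta beats Epsilon; Delta beats Lambda), so there is no Condorcet loser.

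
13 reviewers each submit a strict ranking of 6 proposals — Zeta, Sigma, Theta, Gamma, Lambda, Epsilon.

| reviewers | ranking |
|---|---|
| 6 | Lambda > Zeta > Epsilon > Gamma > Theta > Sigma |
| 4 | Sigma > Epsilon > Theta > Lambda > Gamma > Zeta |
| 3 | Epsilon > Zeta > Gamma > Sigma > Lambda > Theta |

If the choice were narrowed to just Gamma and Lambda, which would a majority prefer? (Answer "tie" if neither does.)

Lambda

Ballots ranking Gamma above Lambda: 3.
Ballots ranking Lambda above Gamma: 13 − 3 = 10.
Lambda wins the head-to-head 10–3.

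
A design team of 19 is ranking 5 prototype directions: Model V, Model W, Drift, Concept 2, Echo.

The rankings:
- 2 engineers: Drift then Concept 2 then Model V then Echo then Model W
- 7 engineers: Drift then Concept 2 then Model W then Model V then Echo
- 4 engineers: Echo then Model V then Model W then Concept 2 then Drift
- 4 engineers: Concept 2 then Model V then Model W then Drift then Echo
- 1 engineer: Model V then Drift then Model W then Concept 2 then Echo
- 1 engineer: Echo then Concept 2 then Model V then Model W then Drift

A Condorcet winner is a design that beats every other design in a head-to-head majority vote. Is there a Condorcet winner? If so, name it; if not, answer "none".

Head-to-head results (19 engineers):
Model V vs Model W: Model V preferred on 2+4+4+1+1 = 12 ballots; Model V wins 12–7.
Model V vs Drift: 4+4+1+1 = 10 for Model V, 9 for Drift — Model V by 10–9.
Model V vs Concept 2: 4+1 = 5 for Model V, 14 for Concept 2 — Concept 2 by 14–5.
Model V vs Echo: Model V is ranked higher on 2+7+4+1 = 14 ballots, Echo on 5. Model V wins 14–5.
Model W vs Drift: Model W preferred on 4+4+1 = 9 ballots; Drift wins 10–9.
Model W vs Concept 2: Model W preferred on 4+1 = 5 ballots; Concept 2 wins 14–5.
Model W vs Echo: 7+4+1 = 12 for Model W, 7 for Echo — Model W by 12–7.
Drift vs Concept 2: 2+7+1 = 10 for Drift, 9 for Concept 2 — Drift by 10–9.
Drift vs Echo: Drift is ranked higher on 2+7+4+1 = 14 ballots, Echo on 5. Drift wins 14–5.
Concept 2 vs Echo: 14 to 5, Concept 2.
Each design drops at least one matchup (Model V loses to Concept 2; Model W loses to Model V; Drift loses to Model V; Concept 2 loses to Drift; Echo loses to Model V); the cycle Model V beats Drift beats Concept 2 beats Model V rules out a Condorcet winner.

none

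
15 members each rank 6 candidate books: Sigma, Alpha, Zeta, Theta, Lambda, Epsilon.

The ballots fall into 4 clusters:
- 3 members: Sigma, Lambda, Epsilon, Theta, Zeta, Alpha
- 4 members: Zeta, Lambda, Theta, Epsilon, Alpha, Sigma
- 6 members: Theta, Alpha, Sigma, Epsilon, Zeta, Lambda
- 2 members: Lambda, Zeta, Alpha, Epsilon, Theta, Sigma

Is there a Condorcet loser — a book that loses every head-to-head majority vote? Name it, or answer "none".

Head-to-head results (15 members):
Sigma vs Alpha: Sigma is ranked higher on 3 ballots, Alpha on 12. Alpha wins 12–3.
Sigma vs Zeta: 9 to 6, Sigma.
Sigma vs Theta: 3 for Sigma, 12 for Theta — Theta by 12–3.
Sigma–Lambda: Sigma 9–6.
Sigma vs Epsilon: Sigma, 9–6.
Alpha vs Zeta: Alpha is ranked higher on 6 ballots, Zeta on 9. Zeta wins 9–6.
Alpha vs Theta: Theta wins 13–2.
Alpha vs Lambda: Alpha preferred on 6 ballots; Lambda wins 9–6.
Alpha vs Epsilon: Alpha, 8–7.
Zeta–Theta: Theta 9–6.
Zeta vs Lambda: Zeta is ranked higher on 4+6 = 10 ballots, Lambda on 5. Zeta wins 10–5.
Zeta vs Epsilon: 4+2 = 6 for Zeta, 9 for Epsilon — Epsilon by 9–6.
Theta–Lambda: Lambda 9–6.
Theta vs Epsilon: Theta wins 10–5.
Lambda vs Epsilon: Lambda preferred on 3+4+2 = 9 ballots; Lambda wins 9–6.
Every book wins at least one matchup (Sigma beats Zeta; Alpha beats Sigma; Zeta beats Alpha; Theta beats Sigma; Lambda beats Alpha; Epsilon beats Zeta), so there is no Condorcet loser.

none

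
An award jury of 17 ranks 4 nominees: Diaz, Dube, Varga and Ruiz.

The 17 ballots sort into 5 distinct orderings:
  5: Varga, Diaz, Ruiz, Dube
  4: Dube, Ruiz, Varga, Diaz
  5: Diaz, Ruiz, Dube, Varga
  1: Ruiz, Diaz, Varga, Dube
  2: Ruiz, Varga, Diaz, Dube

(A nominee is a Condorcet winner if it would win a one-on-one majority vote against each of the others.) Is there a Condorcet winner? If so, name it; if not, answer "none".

none

Head-to-head results (17 jurors):
Diaz–Dube: Diaz 13–4.
Diaz vs Varga: Diaz preferred on 5+1 = 6 ballots; Varga wins 11–6.
Diaz vs Ruiz: 10 to 7, Diaz.
Dube–Varga: Dube 9–8.
Dube vs Ruiz: Dube preferred on 4 ballots; Ruiz wins 13–4.
Varga vs Ruiz: 5 for Varga, 12 for Ruiz — Ruiz by 12–5.
No nominee is unbeaten: Diaz loses to Varga; Dube loses to Diaz; Varga loses to Dube; Ruiz loses to Diaz. In particular Diaz → Dube → Varga → Diaz is a majority cycle — no Condorcet winner exists.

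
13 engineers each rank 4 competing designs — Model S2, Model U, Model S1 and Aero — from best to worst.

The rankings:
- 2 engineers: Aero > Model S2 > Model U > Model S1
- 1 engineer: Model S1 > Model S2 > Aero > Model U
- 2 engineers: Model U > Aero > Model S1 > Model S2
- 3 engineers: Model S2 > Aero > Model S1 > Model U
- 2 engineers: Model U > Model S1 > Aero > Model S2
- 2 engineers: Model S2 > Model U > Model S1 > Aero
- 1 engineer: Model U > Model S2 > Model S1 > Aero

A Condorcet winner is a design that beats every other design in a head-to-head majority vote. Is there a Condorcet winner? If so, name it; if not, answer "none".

Model S2

Check each pair by majority over 13 ballots:
Model S2 vs Model U: Model S2 is ranked higher on 2+1+3+2 = 8 ballots, Model U on 5. Model S2 wins 8–5.
Model S2 vs Model S1: Model S2, 8–5.
Model S2 vs Aero: 1+3+2+1 = 7 for Model S2, 6 for Aero — Model S2 by 7–6.
Model U vs Model S1: Model U preferred on 2+2+2+2+1 = 9 ballots; Model U wins 9–4.
Model U vs Aero: Model U wins 7–6.
Model S1 vs Aero: 1+2+2+1 = 6 for Model S1, 7 for Aero — Aero by 7–6.
Only Model S2 has no losses; Model S2 is the Condorcet winner.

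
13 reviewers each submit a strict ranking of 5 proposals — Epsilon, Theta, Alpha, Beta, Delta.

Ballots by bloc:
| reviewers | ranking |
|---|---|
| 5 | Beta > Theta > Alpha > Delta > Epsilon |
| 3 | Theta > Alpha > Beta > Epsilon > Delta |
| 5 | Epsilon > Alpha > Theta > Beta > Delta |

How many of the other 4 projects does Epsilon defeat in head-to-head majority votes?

Epsilon against each rival (13 reviewers):
Epsilon vs Theta: Theta wins 8–5.
Epsilon vs Alpha: Alpha wins 8–5.
Epsilon vs Beta: Epsilon preferred on 5 ballots; Beta wins 8–5.
Epsilon vs Delta: Epsilon, 8–5.
Epsilon beats Delta; loses to Theta, Alpha, Beta — 1 pairwise win.

1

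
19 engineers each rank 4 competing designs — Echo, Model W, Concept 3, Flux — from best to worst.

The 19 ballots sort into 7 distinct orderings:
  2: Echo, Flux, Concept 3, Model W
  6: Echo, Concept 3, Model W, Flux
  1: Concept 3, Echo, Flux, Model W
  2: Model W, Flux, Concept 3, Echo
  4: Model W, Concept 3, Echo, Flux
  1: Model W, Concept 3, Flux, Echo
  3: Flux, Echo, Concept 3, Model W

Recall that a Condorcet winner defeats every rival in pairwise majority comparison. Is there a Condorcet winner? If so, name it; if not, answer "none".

Echo

Head-to-head results (19 engineers):
Echo vs Model W: Echo wins 12–7.
Echo vs Concept 3: Echo wins 11–8.
Echo vs Flux: Echo wins 13–6.
Model W–Concept 3: Concept 3 12–7.
Model W–Flux: Model W 13–6.
Concept 3–Flux: Concept 3 12–7.
Only Echo has no losses; Echo is the Condorcet winner.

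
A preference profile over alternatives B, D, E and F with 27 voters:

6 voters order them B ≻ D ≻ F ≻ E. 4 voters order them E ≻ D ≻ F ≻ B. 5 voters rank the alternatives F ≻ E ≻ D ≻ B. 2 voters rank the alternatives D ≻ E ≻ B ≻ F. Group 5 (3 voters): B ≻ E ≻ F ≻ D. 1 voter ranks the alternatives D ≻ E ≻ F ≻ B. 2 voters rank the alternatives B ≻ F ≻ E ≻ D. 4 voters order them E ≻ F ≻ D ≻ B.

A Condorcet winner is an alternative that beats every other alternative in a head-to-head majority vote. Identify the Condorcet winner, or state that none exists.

Check each pair by majority over 27 ballots:
B–D: D 16–11.
B–E: E 16–11.
B vs F: F wins 14–13.
D–E: E 18–9.
D vs F: D is ranked higher on 6+4+2+1 = 13 ballots, F on 14. F wins 14–13.
E vs F: 4+2+3+1+4 = 14 for E, 13 for F — E by 14–13.
E beats each of B, D, F — E is the Condorcet winner.

E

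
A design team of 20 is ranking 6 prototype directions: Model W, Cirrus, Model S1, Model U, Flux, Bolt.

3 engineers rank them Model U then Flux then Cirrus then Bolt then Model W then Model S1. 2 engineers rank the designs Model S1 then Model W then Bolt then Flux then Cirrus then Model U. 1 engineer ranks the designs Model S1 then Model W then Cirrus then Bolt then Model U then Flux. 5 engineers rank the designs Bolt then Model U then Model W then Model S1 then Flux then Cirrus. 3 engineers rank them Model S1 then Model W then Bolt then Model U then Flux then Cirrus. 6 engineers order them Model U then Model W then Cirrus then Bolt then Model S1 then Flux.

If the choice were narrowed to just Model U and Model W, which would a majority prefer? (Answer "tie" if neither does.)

Model U

Ballots ranking Model U above Model W: 3 + 5 + 6 = 14.
Ballots ranking Model W above Model U: 20 − 14 = 6.
Model U wins the head-to-head 14–6.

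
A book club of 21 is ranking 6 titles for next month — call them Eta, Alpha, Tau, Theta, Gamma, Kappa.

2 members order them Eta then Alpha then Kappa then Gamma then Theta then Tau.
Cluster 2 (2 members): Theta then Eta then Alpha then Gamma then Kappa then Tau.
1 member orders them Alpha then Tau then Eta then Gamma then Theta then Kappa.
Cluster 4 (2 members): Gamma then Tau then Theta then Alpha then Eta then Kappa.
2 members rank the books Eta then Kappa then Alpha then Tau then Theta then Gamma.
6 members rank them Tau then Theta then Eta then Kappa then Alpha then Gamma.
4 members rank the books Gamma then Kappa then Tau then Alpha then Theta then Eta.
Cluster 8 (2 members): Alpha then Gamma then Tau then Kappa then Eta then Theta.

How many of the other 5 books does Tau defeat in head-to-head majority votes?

4

Tau against each rival (21 members):
Tau vs Eta: Tau is ranked higher on 1+2+6+4+2 = 15 ballots, Eta on 6. Tau wins 15–6.
Tau vs Alpha: Tau, 12–9.
Tau vs Theta: Tau wins 17–4.
Tau vs Gamma: Tau preferred on 1+2+6 = 9 ballots; Gamma wins 12–9.
Tau vs Kappa: Tau wins 11–10.
Tau beats Eta, Alpha, Theta, Kappa; loses to Gamma — 4 pairwise wins.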